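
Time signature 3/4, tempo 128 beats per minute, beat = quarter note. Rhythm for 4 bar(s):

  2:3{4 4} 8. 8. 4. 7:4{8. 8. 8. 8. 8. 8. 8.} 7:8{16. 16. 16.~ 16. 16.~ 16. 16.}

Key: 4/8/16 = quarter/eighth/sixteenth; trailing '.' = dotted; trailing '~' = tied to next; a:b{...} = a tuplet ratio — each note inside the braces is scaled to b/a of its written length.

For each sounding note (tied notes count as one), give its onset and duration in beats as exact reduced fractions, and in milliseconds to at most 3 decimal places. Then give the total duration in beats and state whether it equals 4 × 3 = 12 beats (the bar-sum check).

1) 0.0ms=0b +703.125ms=3/2b
2) 703.125ms=3/2b +703.125ms=3/2b
3) 1406.25ms=3b +351.562ms=3/4b
4) 1757.812ms=15/4b +351.562ms=3/4b
5) 2109.375ms=9/2b +703.125ms=3/2b
6) 2812.5ms=6b +200.893ms=3/7b
7) 3013.393ms=45/7b +200.893ms=3/7b
8) 3214.286ms=48/7b +200.893ms=3/7b
9) 3415.179ms=51/7b +200.893ms=3/7b
10) 3616.071ms=54/7b +200.893ms=3/7b
11) 3816.964ms=57/7b +200.893ms=3/7b
12) 4017.857ms=60/7b +200.893ms=3/7b
13) 4218.75ms=9b +200.893ms=3/7b
14) 4419.643ms=66/7b +200.893ms=3/7b
15) 4620.536ms=69/7b +401.786ms=6/7b
16) 5022.321ms=75/7b +401.786ms=6/7b
17) 5424.107ms=81/7b +200.893ms=3/7b
Σ=12b of 12 (128bpm 3/4) — PASS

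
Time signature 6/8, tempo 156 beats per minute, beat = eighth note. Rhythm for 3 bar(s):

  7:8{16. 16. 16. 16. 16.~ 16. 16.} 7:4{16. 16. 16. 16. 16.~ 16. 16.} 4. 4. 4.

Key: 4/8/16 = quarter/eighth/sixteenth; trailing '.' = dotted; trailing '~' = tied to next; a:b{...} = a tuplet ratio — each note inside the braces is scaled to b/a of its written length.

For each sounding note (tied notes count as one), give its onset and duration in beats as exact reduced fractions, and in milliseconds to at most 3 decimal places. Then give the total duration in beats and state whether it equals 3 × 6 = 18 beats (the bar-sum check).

1) 0.0ms=0b +329.67ms=6/7b
2) 329.67ms=6/7b +329.67ms=6/7b
3) 659.341ms=12/7b +329.67ms=6/7b
4) 989.011ms=18/7b +329.67ms=6/7b
5) 1318.681ms=24/7b +659.341ms=12/7b
6) 1978.022ms=36/7b +329.67ms=6/7b
7) 2307.692ms=6b +164.835ms=3/7b
8) 2472.527ms=45/7b +164.835ms=3/7b
9) 2637.363ms=48/7b +164.835ms=3/7b
10) 2802.198ms=51/7b +164.835ms=3/7b
11) 2967.033ms=54/7b +329.67ms=6/7b
12) 3296.703ms=60/7b +164.835ms=3/7b
13) 3461.538ms=9b +1153.846ms=3b
14) 4615.385ms=12b +1153.846ms=3b
15) 5769.231ms=15b +1153.846ms=3b
Σ=18b of 18 (156bpm 6/8) — PASS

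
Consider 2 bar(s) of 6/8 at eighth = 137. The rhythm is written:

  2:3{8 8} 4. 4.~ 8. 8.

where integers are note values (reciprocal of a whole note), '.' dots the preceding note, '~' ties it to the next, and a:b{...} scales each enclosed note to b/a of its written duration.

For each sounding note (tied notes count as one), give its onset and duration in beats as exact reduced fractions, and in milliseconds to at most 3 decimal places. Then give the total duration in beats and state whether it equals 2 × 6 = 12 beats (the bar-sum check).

1) 0.0ms=0b +656.934ms=3/2b
2) 656.934ms=3/2b +656.934ms=3/2b
3) 1313.869ms=3b +1313.869ms=3b
4) 2627.737ms=6b +1970.803ms=9/2b
5) 4598.54ms=21/2b +656.934ms=3/2b
Σ=12b of 12 (137bpm 6/8) — PASS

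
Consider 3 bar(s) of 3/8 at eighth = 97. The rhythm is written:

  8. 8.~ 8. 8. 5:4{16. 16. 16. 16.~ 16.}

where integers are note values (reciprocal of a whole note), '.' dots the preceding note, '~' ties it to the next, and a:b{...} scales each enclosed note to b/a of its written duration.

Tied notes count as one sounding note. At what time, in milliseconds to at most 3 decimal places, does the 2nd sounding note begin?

1. 0.0ms @ 0 + 927.835ms (3/2)
2. 927.835ms @ 3/2 + 1855.67ms (3)
3. 2783.505ms @ 9/2 + 927.835ms (3/2)
4. 3711.34ms @ 6 + 371.134ms (3/5)
5. 4082.474ms @ 33/5 + 371.134ms (3/5)
6. 4453.608ms @ 36/5 + 371.134ms (3/5)
7. 4824.742ms @ 39/5 + 742.268ms (6/5)

note 2 onset = 3/2b = 927.835ms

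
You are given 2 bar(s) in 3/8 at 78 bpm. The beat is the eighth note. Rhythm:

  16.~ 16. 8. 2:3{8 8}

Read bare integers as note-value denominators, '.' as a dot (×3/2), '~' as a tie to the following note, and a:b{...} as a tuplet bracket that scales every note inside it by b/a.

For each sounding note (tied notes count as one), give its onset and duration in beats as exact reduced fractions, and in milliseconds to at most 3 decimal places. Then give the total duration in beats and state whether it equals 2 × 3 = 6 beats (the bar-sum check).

1) 0.0ms=0b +1153.846ms=3/2b
2) 1153.846ms=3/2b +1153.846ms=3/2b
3) 2307.692ms=3b +1153.846ms=3/2b
4) 3461.538ms=9/2b +1153.846ms=3/2b
Σ=6b of 6 (78bpm 3/8) — PASS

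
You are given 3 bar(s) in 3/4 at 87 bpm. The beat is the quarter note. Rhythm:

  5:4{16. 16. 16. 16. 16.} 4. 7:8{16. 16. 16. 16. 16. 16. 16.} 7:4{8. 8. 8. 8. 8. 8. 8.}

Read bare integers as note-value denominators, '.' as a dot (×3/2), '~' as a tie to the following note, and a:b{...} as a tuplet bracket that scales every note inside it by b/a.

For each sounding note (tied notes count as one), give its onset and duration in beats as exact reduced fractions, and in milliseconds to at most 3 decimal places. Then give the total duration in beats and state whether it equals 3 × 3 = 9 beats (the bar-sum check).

1) 0.0ms=0b +206.897ms=3/10b
2) 206.897ms=3/10b +206.897ms=3/10b
3) 413.793ms=3/5b +206.897ms=3/10b
4) 620.69ms=9/10b +206.897ms=3/10b
5) 827.586ms=6/5b +206.897ms=3/10b
6) 1034.483ms=3/2b +1034.483ms=3/2b
7) 2068.966ms=3b +295.567ms=3/7b
8) 2364.532ms=24/7b +295.567ms=3/7b
9) 2660.099ms=27/7b +295.567ms=3/7b
10) 2955.665ms=30/7b +295.567ms=3/7b
11) 3251.232ms=33/7b +295.567ms=3/7b
12) 3546.798ms=36/7b +295.567ms=3/7b
13) 3842.365ms=39/7b +295.567ms=3/7b
14) 4137.931ms=6b +295.567ms=3/7b
15) 4433.498ms=45/7b +295.567ms=3/7b
16) 4729.064ms=48/7b +295.567ms=3/7b
17) 5024.631ms=51/7b +295.567ms=3/7b
18) 5320.197ms=54/7b +295.567ms=3/7b
19) 5615.764ms=57/7b +295.567ms=3/7b
20) 5911.33ms=60/7b +295.567ms=3/7b
Σ=9b of 9 (87bpm 3/4) — PASS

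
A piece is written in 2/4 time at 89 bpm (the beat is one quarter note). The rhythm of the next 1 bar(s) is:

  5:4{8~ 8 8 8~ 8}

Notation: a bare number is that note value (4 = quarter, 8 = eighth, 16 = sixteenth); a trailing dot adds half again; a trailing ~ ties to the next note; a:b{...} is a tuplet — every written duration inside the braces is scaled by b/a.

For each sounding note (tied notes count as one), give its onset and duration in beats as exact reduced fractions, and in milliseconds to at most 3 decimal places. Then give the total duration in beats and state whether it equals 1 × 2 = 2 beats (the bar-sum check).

1) 0.0ms=0b +539.326ms=4/5b
2) 539.326ms=4/5b +269.663ms=2/5b
3) 808.989ms=6/5b +539.326ms=4/5b
Σ=2b of 2 (89bpm 2/4) — PASS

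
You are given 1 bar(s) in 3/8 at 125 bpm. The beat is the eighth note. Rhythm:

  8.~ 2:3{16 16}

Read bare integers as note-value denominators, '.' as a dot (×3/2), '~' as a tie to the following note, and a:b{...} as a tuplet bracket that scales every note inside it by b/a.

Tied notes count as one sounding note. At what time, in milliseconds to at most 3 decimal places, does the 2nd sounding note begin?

note 2 onset = 9/4b = 1080.0ms

1. 0.0ms @ 0 + 1080.0ms (9/4)
2. 1080.0ms @ 9/4 + 360.0ms (3/4)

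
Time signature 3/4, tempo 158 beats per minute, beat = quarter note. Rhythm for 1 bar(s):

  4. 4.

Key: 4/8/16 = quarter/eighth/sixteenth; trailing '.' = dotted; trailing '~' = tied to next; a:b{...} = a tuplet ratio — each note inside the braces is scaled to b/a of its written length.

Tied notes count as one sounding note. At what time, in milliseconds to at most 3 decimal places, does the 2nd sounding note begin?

note 2 onset = 3/2b = 569.62ms

1. 0.0ms @ 0 + 569.62ms (3/2)
2. 569.62ms @ 3/2 + 569.62ms (3/2)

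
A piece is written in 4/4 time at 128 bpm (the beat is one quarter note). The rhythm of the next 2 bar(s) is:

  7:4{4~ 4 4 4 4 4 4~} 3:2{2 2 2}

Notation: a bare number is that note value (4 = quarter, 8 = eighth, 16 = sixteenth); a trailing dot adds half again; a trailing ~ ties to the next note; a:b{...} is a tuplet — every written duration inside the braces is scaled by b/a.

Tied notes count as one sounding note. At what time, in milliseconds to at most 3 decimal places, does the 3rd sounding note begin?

1. 0.0ms @ 0 + 535.714ms (8/7)
2. 535.714ms @ 8/7 + 267.857ms (4/7)
3. 803.571ms @ 12/7 + 267.857ms (4/7)
4. 1071.429ms @ 16/7 + 267.857ms (4/7)
5. 1339.286ms @ 20/7 + 267.857ms (4/7)
6. 1607.143ms @ 24/7 + 892.857ms (40/21)
7. 2500.0ms @ 16/3 + 625.0ms (4/3)
8. 3125.0ms @ 20/3 + 625.0ms (4/3)

note 3 onset = 12/7b = 803.571ms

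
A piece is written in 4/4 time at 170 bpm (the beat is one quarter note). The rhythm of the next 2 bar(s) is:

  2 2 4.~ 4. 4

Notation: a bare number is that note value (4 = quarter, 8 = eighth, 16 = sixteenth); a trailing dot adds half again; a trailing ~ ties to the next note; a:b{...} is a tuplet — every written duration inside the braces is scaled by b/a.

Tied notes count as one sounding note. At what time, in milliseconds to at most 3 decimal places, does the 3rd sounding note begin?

note 3 onset = 4b = 1411.765ms

1. 0.0ms @ 0 + 705.882ms (2)
2. 705.882ms @ 2 + 705.882ms (2)
3. 1411.765ms @ 4 + 1058.824ms (3)
4. 2470.588ms @ 7 + 352.941ms (1)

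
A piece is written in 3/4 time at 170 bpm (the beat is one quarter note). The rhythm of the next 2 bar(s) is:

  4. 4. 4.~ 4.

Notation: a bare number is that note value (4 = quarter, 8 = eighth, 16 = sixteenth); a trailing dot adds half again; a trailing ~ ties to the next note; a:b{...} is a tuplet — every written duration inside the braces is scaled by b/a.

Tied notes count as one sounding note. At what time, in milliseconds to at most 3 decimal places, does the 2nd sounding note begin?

1. 0.0ms @ 0 + 529.412ms (3/2)
2. 529.412ms @ 3/2 + 529.412ms (3/2)
3. 1058.824ms @ 3 + 1058.824ms (3)

note 2 onset = 3/2b = 529.412ms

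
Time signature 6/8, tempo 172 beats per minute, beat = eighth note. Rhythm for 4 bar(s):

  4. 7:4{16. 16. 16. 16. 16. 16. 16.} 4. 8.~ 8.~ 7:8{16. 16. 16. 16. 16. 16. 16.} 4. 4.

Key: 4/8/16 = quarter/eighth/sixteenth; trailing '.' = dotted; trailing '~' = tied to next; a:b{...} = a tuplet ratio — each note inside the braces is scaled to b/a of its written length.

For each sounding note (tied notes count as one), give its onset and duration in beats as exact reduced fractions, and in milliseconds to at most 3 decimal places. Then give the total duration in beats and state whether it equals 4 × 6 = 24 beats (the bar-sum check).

1) 0.0ms=0b +1046.512ms=3b
2) 1046.512ms=3b +149.502ms=3/7b
3) 1196.013ms=24/7b +149.502ms=3/7b
4) 1345.515ms=27/7b +149.502ms=3/7b
5) 1495.017ms=30/7b +149.502ms=3/7b
6) 1644.518ms=33/7b +149.502ms=3/7b
7) 1794.02ms=36/7b +149.502ms=3/7b
8) 1943.522ms=39/7b +149.502ms=3/7b
9) 2093.023ms=6b +1046.512ms=3b
10) 3139.535ms=9b +1345.515ms=27/7b
11) 4485.05ms=90/7b +299.003ms=6/7b
12) 4784.053ms=96/7b +299.003ms=6/7b
13) 5083.056ms=102/7b +299.003ms=6/7b
14) 5382.06ms=108/7b +299.003ms=6/7b
15) 5681.063ms=114/7b +299.003ms=6/7b
16) 5980.066ms=120/7b +299.003ms=6/7b
17) 6279.07ms=18b +1046.512ms=3b
18) 7325.581ms=21b +1046.512ms=3b
Σ=24b of 24 (172bpm 6/8) — PASS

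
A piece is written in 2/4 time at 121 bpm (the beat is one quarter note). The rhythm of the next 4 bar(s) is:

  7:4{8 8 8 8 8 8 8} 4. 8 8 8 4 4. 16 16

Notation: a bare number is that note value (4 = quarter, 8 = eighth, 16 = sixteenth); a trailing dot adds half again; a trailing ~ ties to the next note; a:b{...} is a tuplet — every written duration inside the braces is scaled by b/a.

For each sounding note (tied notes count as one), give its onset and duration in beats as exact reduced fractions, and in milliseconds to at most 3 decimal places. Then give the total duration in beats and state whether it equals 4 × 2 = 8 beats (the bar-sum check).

1) 0.0ms=0b +141.677ms=2/7b
2) 141.677ms=2/7b +141.677ms=2/7b
3) 283.353ms=4/7b +141.677ms=2/7b
4) 425.03ms=6/7b +141.677ms=2/7b
5) 566.706ms=8/7b +141.677ms=2/7b
6) 708.383ms=10/7b +141.677ms=2/7b
7) 850.059ms=12/7b +141.677ms=2/7b
8) 991.736ms=2b +743.802ms=3/2b
9) 1735.537ms=7/2b +247.934ms=1/2b
10) 1983.471ms=4b +247.934ms=1/2b
11) 2231.405ms=9/2b +247.934ms=1/2b
12) 2479.339ms=5b +495.868ms=1b
13) 2975.207ms=6b +743.802ms=3/2b
14) 3719.008ms=15/2b +123.967ms=1/4b
15) 3842.975ms=31/4b +123.967ms=1/4b
Σ=8b of 8 (121bpm 2/4) — PASS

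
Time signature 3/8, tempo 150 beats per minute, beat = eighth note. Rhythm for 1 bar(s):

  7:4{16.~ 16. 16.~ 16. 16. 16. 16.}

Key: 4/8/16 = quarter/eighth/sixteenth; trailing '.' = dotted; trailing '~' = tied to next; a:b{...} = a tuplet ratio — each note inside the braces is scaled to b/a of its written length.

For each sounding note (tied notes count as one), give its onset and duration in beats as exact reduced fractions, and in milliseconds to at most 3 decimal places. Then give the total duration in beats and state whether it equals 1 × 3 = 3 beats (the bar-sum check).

1) 0.0ms=0b +342.857ms=6/7b
2) 342.857ms=6/7b +342.857ms=6/7b
3) 685.714ms=12/7b +171.429ms=3/7b
4) 857.143ms=15/7b +171.429ms=3/7b
5) 1028.571ms=18/7b +171.429ms=3/7b
Σ=3b of 3 (150bpm 3/8) — PASS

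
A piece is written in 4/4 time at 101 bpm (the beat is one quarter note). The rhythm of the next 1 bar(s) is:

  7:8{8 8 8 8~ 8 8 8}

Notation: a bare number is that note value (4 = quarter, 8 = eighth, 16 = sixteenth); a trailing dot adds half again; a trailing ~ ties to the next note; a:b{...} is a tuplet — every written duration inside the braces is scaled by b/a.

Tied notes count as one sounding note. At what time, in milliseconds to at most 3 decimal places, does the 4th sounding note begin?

note 4 onset = 12/7b = 1018.388ms

1. 0.0ms @ 0 + 339.463ms (4/7)
2. 339.463ms @ 4/7 + 339.463ms (4/7)
3. 678.925ms @ 8/7 + 339.463ms (4/7)
4. 1018.388ms @ 12/7 + 678.925ms (8/7)
5. 1697.313ms @ 20/7 + 339.463ms (4/7)
6. 2036.775ms @ 24/7 + 339.463ms (4/7)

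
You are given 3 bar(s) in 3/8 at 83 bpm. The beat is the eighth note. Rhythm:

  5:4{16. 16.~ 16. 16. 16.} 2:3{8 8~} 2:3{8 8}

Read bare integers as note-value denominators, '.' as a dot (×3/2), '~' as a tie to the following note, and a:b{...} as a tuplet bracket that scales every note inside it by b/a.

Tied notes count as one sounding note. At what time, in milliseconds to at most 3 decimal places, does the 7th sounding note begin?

note 7 onset = 15/2b = 5421.687ms

1. 0.0ms @ 0 + 433.735ms (3/5)
2. 433.735ms @ 3/5 + 867.47ms (6/5)
3. 1301.205ms @ 9/5 + 433.735ms (3/5)
4. 1734.94ms @ 12/5 + 433.735ms (3/5)
5. 2168.675ms @ 3 + 1084.337ms (3/2)
6. 3253.012ms @ 9/2 + 2168.675ms (3)
7. 5421.687ms @ 15/2 + 1084.337ms (3/2)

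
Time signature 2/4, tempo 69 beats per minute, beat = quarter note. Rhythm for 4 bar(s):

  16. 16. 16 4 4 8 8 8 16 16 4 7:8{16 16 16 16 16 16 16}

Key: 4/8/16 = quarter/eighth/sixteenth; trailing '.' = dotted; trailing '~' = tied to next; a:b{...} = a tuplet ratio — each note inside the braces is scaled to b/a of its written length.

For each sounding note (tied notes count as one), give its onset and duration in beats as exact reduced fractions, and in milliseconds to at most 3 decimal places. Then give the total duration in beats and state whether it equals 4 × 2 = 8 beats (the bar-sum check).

1) 0.0ms=0b +326.087ms=3/8b
2) 326.087ms=3/8b +326.087ms=3/8b
3) 652.174ms=3/4b +217.391ms=1/4b
4) 869.565ms=1b +869.565ms=1b
5) 1739.13ms=2b +869.565ms=1b
6) 2608.696ms=3b +434.783ms=1/2b
7) 3043.478ms=7/2b +434.783ms=1/2b
8) 3478.261ms=4b +434.783ms=1/2b
9) 3913.043ms=9/2b +217.391ms=1/4b
10) 4130.435ms=19/4b +217.391ms=1/4b
11) 4347.826ms=5b +869.565ms=1b
12) 5217.391ms=6b +248.447ms=2/7b
13) 5465.839ms=44/7b +248.447ms=2/7b
14) 5714.286ms=46/7b +248.447ms=2/7b
15) 5962.733ms=48/7b +248.447ms=2/7b
16) 6211.18ms=50/7b +248.447ms=2/7b
17) 6459.627ms=52/7b +248.447ms=2/7b
18) 6708.075ms=54/7b +248.447ms=2/7b
Σ=8b of 8 (69bpm 2/4) — PASS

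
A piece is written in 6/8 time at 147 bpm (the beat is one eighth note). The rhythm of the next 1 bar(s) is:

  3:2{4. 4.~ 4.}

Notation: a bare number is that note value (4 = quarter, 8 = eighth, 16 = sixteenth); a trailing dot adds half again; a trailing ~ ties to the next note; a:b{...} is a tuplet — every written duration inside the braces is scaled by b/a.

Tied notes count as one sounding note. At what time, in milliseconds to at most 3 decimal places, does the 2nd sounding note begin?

1. 0.0ms @ 0 + 816.327ms (2)
2. 816.327ms @ 2 + 1632.653ms (4)

note 2 onset = 2b = 816.327ms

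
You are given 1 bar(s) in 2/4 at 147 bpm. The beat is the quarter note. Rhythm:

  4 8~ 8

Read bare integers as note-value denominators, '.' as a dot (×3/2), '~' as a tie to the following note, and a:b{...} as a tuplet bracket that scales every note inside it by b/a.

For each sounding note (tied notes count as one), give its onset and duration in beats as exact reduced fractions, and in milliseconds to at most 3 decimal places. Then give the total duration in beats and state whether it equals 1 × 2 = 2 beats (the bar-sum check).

1) 0.0ms=0b +408.163ms=1b
2) 408.163ms=1b +408.163ms=1b
Σ=2b of 2 (147bpm 2/4) — PASS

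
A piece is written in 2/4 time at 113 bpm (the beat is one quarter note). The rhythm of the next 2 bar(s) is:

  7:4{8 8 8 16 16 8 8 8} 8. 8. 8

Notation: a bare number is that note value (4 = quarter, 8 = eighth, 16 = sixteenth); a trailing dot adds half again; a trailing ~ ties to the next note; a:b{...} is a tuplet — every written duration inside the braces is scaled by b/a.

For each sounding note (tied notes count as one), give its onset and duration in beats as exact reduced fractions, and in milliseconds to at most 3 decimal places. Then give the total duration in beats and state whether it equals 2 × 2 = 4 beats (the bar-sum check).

1) 0.0ms=0b +151.707ms=2/7b
2) 151.707ms=2/7b +151.707ms=2/7b
3) 303.413ms=4/7b +151.707ms=2/7b
4) 455.12ms=6/7b +75.853ms=1/7b
5) 530.973ms=1b +75.853ms=1/7b
6) 606.827ms=8/7b +151.707ms=2/7b
7) 758.534ms=10/7b +151.707ms=2/7b
8) 910.24ms=12/7b +151.707ms=2/7b
9) 1061.947ms=2b +398.23ms=3/4b
10) 1460.177ms=11/4b +398.23ms=3/4b
11) 1858.407ms=7/2b +265.487ms=1/2b
Σ=4b of 4 (113bpm 2/4) — PASS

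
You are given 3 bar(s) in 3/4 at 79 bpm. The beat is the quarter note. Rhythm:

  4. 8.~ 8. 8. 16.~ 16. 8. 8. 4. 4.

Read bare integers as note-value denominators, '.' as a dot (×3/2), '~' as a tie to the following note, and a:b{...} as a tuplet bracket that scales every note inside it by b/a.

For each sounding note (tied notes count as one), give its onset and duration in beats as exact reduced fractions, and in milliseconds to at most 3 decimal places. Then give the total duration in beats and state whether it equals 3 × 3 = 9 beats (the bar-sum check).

1) 0.0ms=0b +1139.241ms=3/2b
2) 1139.241ms=3/2b +1139.241ms=3/2b
3) 2278.481ms=3b +569.62ms=3/4b
4) 2848.101ms=15/4b +569.62ms=3/4b
5) 3417.722ms=9/2b +569.62ms=3/4b
6) 3987.342ms=21/4b +569.62ms=3/4b
7) 4556.962ms=6b +1139.241ms=3/2b
8) 5696.203ms=15/2b +1139.241ms=3/2b
Σ=9b of 9 (79bpm 3/4) — PASS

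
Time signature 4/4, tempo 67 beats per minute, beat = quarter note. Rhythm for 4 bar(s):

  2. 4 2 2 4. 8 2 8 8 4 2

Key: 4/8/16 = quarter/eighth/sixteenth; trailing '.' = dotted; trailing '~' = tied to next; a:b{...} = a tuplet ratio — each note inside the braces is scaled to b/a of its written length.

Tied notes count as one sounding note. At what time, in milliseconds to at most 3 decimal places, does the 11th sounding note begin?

note 11 onset = 14b = 12537.313ms

1. 0.0ms @ 0 + 2686.567ms (3)
2. 2686.567ms @ 3 + 895.522ms (1)
3. 3582.09ms @ 4 + 1791.045ms (2)
4. 5373.134ms @ 6 + 1791.045ms (2)
5. 7164.179ms @ 8 + 1343.284ms (3/2)
6. 8507.463ms @ 19/2 + 447.761ms (1/2)
7. 8955.224ms @ 10 + 1791.045ms (2)
8. 10746.269ms @ 12 + 447.761ms (1/2)
9. 11194.03ms @ 25/2 + 447.761ms (1/2)
10. 11641.791ms @ 13 + 895.522ms (1)
11. 12537.313ms @ 14 + 1791.045ms (2)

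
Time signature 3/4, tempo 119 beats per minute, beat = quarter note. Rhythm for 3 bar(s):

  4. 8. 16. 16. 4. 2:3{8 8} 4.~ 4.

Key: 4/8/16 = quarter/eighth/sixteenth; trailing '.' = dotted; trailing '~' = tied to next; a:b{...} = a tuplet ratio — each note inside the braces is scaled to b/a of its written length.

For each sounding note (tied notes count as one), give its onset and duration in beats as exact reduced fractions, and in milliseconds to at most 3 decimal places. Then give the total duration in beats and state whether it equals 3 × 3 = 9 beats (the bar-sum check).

1) 0.0ms=0b +756.303ms=3/2b
2) 756.303ms=3/2b +378.151ms=3/4b
3) 1134.454ms=9/4b +189.076ms=3/8b
4) 1323.529ms=21/8b +189.076ms=3/8b
5) 1512.605ms=3b +756.303ms=3/2b
6) 2268.908ms=9/2b +378.151ms=3/4b
7) 2647.059ms=21/4b +378.151ms=3/4b
8) 3025.21ms=6b +1512.605ms=3b
Σ=9b of 9 (119bpm 3/4) — PASS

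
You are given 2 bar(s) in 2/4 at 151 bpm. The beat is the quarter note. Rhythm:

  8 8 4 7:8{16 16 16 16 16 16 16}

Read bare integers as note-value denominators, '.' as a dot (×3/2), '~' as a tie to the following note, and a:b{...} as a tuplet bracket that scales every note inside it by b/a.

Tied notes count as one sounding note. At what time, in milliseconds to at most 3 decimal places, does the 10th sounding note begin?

note 10 onset = 26/7b = 1475.875ms

1. 0.0ms @ 0 + 198.675ms (1/2)
2. 198.675ms @ 1/2 + 198.675ms (1/2)
3. 397.351ms @ 1 + 397.351ms (1)
4. 794.702ms @ 2 + 113.529ms (2/7)
5. 908.231ms @ 16/7 + 113.529ms (2/7)
6. 1021.76ms @ 18/7 + 113.529ms (2/7)
7. 1135.289ms @ 20/7 + 113.529ms (2/7)
8. 1248.817ms @ 22/7 + 113.529ms (2/7)
9. 1362.346ms @ 24/7 + 113.529ms (2/7)
10. 1475.875ms @ 26/7 + 113.529ms (2/7)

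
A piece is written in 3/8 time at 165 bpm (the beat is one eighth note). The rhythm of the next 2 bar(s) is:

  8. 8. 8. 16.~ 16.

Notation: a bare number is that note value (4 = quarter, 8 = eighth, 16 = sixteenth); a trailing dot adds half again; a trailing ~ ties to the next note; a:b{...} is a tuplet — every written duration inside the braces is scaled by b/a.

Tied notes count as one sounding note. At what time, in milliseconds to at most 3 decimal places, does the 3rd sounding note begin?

1. 0.0ms @ 0 + 545.455ms (3/2)
2. 545.455ms @ 3/2 + 545.455ms (3/2)
3. 1090.909ms @ 3 + 545.455ms (3/2)
4. 1636.364ms @ 9/2 + 545.455ms (3/2)

note 3 onset = 3b = 1090.909ms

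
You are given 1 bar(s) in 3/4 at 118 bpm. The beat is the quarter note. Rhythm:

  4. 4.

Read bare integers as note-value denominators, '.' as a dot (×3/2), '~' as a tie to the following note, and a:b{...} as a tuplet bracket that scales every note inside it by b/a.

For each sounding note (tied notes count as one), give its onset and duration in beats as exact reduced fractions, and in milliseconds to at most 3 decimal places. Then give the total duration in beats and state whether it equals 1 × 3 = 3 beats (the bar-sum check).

1) 0.0ms=0b +762.712ms=3/2b
2) 762.712ms=3/2b +762.712ms=3/2b
Σ=3b of 3 (118bpm 3/4) — PASS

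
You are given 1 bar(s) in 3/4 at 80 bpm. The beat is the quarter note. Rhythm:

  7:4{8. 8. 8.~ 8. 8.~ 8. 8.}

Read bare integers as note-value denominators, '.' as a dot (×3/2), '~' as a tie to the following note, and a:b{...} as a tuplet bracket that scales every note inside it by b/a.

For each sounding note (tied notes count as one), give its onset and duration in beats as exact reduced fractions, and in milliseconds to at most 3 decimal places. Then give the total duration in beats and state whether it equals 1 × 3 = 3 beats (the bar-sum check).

1) 0.0ms=0b +321.429ms=3/7b
2) 321.429ms=3/7b +321.429ms=3/7b
3) 642.857ms=6/7b +642.857ms=6/7b
4) 1285.714ms=12/7b +642.857ms=6/7b
5) 1928.571ms=18/7b +321.429ms=3/7b
Σ=3b of 3 (80bpm 3/4) — PASS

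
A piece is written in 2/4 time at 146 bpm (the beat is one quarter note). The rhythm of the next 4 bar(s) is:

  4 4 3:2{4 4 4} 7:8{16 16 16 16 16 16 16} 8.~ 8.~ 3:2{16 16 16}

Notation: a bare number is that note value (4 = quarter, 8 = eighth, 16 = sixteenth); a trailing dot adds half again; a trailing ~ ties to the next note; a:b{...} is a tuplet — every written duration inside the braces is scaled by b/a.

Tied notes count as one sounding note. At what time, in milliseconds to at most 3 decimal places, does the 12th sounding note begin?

1. 0.0ms @ 0 + 410.959ms (1)
2. 410.959ms @ 1 + 410.959ms (1)
3. 821.918ms @ 2 + 273.973ms (2/3)
4. 1095.89ms @ 8/3 + 273.973ms (2/3)
5. 1369.863ms @ 10/3 + 273.973ms (2/3)
6. 1643.836ms @ 4 + 117.417ms (2/7)
7. 1761.252ms @ 30/7 + 117.417ms (2/7)
8. 1878.669ms @ 32/7 + 117.417ms (2/7)
9. 1996.086ms @ 34/7 + 117.417ms (2/7)
10. 2113.503ms @ 36/7 + 117.417ms (2/7)
11. 2230.92ms @ 38/7 + 117.417ms (2/7)
12. 2348.337ms @ 40/7 + 117.417ms (2/7)
13. 2465.753ms @ 6 + 684.932ms (5/3)
14. 3150.685ms @ 23/3 + 68.493ms (1/6)
15. 3219.178ms @ 47/6 + 68.493ms (1/6)

note 12 onset = 40/7b = 2348.337ms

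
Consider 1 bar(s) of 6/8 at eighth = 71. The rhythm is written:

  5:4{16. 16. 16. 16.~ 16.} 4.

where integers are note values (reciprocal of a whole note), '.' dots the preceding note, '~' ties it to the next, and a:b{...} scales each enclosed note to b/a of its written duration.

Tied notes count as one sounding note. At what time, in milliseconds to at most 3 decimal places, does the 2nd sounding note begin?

note 2 onset = 3/5b = 507.042ms

1. 0.0ms @ 0 + 507.042ms (3/5)
2. 507.042ms @ 3/5 + 507.042ms (3/5)
3. 1014.085ms @ 6/5 + 507.042ms (3/5)
4. 1521.127ms @ 9/5 + 1014.085ms (6/5)
5. 2535.211ms @ 3 + 2535.211ms (3)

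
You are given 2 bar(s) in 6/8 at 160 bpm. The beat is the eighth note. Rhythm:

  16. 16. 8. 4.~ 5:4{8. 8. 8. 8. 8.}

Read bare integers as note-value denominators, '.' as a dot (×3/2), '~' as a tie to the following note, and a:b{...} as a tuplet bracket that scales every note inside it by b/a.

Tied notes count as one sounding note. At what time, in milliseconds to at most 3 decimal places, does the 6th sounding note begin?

1. 0.0ms @ 0 + 281.25ms (3/4)
2. 281.25ms @ 3/4 + 281.25ms (3/4)
3. 562.5ms @ 3/2 + 562.5ms (3/2)
4. 1125.0ms @ 3 + 1575.0ms (21/5)
5. 2700.0ms @ 36/5 + 450.0ms (6/5)
6. 3150.0ms @ 42/5 + 450.0ms (6/5)
7. 3600.0ms @ 48/5 + 450.0ms (6/5)
8. 4050.0ms @ 54/5 + 450.0ms (6/5)

note 6 onset = 42/5b = 3150.0ms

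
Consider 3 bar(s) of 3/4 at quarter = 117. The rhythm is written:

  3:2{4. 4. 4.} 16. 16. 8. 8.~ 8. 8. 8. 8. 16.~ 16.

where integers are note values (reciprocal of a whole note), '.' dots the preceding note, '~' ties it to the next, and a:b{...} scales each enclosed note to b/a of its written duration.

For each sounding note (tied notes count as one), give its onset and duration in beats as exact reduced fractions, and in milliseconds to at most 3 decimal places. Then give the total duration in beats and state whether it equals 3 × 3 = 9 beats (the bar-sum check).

1) 0.0ms=0b +512.821ms=1b
2) 512.821ms=1b +512.821ms=1b
3) 1025.641ms=2b +512.821ms=1b
4) 1538.462ms=3b +192.308ms=3/8b
5) 1730.769ms=27/8b +192.308ms=3/8b
6) 1923.077ms=15/4b +384.615ms=3/4b
7) 2307.692ms=9/2b +769.231ms=3/2b
8) 3076.923ms=6b +384.615ms=3/4b
9) 3461.538ms=27/4b +384.615ms=3/4b
10) 3846.154ms=15/2b +384.615ms=3/4b
11) 4230.769ms=33/4b +384.615ms=3/4b
Σ=9b of 9 (117bpm 3/4) — PASS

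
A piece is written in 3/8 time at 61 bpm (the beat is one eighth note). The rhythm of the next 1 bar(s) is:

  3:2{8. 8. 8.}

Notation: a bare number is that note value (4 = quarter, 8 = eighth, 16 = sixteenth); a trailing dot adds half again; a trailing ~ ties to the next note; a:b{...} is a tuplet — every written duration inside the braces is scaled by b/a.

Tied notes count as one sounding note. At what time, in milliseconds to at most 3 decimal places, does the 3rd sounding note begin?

1. 0.0ms @ 0 + 983.607ms (1)
2. 983.607ms @ 1 + 983.607ms (1)
3. 1967.213ms @ 2 + 983.607ms (1)

note 3 onset = 2b = 1967.213ms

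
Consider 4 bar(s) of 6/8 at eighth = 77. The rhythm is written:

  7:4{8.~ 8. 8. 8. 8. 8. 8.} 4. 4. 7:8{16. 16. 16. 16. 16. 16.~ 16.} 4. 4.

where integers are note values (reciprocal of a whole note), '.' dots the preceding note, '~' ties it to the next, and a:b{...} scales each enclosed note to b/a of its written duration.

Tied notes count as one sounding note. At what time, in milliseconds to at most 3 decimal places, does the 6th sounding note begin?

1. 0.0ms @ 0 + 1335.807ms (12/7)
2. 1335.807ms @ 12/7 + 667.904ms (6/7)
3. 2003.711ms @ 18/7 + 667.904ms (6/7)
4. 2671.614ms @ 24/7 + 667.904ms (6/7)
5. 3339.518ms @ 30/7 + 667.904ms (6/7)
6. 4007.421ms @ 36/7 + 667.904ms (6/7)
7. 4675.325ms @ 6 + 2337.662ms (3)
8. 7012.987ms @ 9 + 2337.662ms (3)
9. 9350.649ms @ 12 + 667.904ms (6/7)
10. 10018.553ms @ 90/7 + 667.904ms (6/7)
11. 10686.456ms @ 96/7 + 667.904ms (6/7)
12. 11354.36ms @ 102/7 + 667.904ms (6/7)
13. 12022.263ms @ 108/7 + 667.904ms (6/7)
14. 12690.167ms @ 114/7 + 1335.807ms (12/7)
15. 14025.974ms @ 18 + 2337.662ms (3)
16. 16363.636ms @ 21 + 2337.662ms (3)

note 6 onset = 36/7b = 4007.421ms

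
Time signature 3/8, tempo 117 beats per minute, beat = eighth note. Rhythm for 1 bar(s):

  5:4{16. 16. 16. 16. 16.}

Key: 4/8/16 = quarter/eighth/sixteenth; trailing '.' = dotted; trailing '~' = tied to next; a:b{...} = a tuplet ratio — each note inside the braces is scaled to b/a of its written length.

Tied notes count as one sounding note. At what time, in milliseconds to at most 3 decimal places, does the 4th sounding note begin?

1. 0.0ms @ 0 + 307.692ms (3/5)
2. 307.692ms @ 3/5 + 307.692ms (3/5)
3. 615.385ms @ 6/5 + 307.692ms (3/5)
4. 923.077ms @ 9/5 + 307.692ms (3/5)
5. 1230.769ms @ 12/5 + 307.692ms (3/5)

note 4 onset = 9/5b = 923.077ms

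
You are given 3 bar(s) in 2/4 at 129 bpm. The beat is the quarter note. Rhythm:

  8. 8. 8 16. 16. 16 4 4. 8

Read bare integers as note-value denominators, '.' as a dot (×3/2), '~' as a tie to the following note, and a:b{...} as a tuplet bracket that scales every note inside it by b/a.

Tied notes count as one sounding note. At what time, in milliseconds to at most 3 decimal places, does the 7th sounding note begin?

note 7 onset = 3b = 1395.349ms

1. 0.0ms @ 0 + 348.837ms (3/4)
2. 348.837ms @ 3/4 + 348.837ms (3/4)
3. 697.674ms @ 3/2 + 232.558ms (1/2)
4. 930.233ms @ 2 + 174.419ms (3/8)
5. 1104.651ms @ 19/8 + 174.419ms (3/8)
6. 1279.07ms @ 11/4 + 116.279ms (1/4)
7. 1395.349ms @ 3 + 465.116ms (1)
8. 1860.465ms @ 4 + 697.674ms (3/2)
9. 2558.14ms @ 11/2 + 232.558ms (1/2)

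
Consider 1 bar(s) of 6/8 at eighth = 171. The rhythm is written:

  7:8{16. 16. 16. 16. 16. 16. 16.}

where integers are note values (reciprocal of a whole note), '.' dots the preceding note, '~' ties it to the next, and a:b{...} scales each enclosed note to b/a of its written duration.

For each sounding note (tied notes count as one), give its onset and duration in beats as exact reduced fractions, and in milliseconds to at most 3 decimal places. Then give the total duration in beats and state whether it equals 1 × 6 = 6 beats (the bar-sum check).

1) 0.0ms=0b +300.752ms=6/7b
2) 300.752ms=6/7b +300.752ms=6/7b
3) 601.504ms=12/7b +300.752ms=6/7b
4) 902.256ms=18/7b +300.752ms=6/7b
5) 1203.008ms=24/7b +300.752ms=6/7b
6) 1503.759ms=30/7b +300.752ms=6/7b
7) 1804.511ms=36/7b +300.752ms=6/7b
Σ=6b of 6 (171bpm 6/8) — PASS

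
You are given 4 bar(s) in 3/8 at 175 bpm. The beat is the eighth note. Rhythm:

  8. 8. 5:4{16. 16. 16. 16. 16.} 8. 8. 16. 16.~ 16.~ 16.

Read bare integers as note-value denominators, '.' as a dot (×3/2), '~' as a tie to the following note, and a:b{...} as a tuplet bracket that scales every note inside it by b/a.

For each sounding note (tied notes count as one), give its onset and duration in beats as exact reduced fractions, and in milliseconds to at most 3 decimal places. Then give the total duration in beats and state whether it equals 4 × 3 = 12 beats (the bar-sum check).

1) 0.0ms=0b +514.286ms=3/2b
2) 514.286ms=3/2b +514.286ms=3/2b
3) 1028.571ms=3b +205.714ms=3/5b
4) 1234.286ms=18/5b +205.714ms=3/5b
5) 1440.0ms=21/5b +205.714ms=3/5b
6) 1645.714ms=24/5b +205.714ms=3/5b
7) 1851.429ms=27/5b +205.714ms=3/5b
8) 2057.143ms=6b +514.286ms=3/2b
9) 2571.429ms=15/2b +514.286ms=3/2b
10) 3085.714ms=9b +257.143ms=3/4b
11) 3342.857ms=39/4b +771.429ms=9/4b
Σ=12b of 12 (175bpm 3/8) — PASS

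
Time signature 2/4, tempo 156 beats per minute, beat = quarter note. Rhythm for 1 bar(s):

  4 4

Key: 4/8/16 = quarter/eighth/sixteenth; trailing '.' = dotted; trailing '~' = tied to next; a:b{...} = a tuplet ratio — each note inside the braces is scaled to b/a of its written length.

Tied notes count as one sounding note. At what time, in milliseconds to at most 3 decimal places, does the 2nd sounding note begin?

note 2 onset = 1b = 384.615ms

1. 0.0ms @ 0 + 384.615ms (1)
2. 384.615ms @ 1 + 384.615ms (1)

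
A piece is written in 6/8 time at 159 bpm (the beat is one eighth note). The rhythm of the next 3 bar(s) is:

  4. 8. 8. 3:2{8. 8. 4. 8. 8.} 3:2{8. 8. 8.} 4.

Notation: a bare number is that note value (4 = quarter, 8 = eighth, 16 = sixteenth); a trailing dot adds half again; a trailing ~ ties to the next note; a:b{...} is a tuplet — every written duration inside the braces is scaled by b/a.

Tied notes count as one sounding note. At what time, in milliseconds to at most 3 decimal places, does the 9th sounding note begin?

1. 0.0ms @ 0 + 1132.075ms (3)
2. 1132.075ms @ 3 + 566.038ms (3/2)
3. 1698.113ms @ 9/2 + 566.038ms (3/2)
4. 2264.151ms @ 6 + 377.358ms (1)
5. 2641.509ms @ 7 + 377.358ms (1)
6. 3018.868ms @ 8 + 754.717ms (2)
7. 3773.585ms @ 10 + 377.358ms (1)
8. 4150.943ms @ 11 + 377.358ms (1)
9. 4528.302ms @ 12 + 377.358ms (1)
10. 4905.66ms @ 13 + 377.358ms (1)
11. 5283.019ms @ 14 + 377.358ms (1)
12. 5660.377ms @ 15 + 1132.075ms (3)

note 9 onset = 12b = 4528.302ms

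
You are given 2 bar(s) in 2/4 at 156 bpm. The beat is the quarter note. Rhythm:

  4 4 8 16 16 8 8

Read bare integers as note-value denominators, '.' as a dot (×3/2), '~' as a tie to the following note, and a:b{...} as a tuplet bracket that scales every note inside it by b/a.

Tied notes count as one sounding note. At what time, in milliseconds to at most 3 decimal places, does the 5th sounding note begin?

1. 0.0ms @ 0 + 384.615ms (1)
2. 384.615ms @ 1 + 384.615ms (1)
3. 769.231ms @ 2 + 192.308ms (1/2)
4. 961.538ms @ 5/2 + 96.154ms (1/4)
5. 1057.692ms @ 11/4 + 96.154ms (1/4)
6. 1153.846ms @ 3 + 192.308ms (1/2)
7. 1346.154ms @ 7/2 + 192.308ms (1/2)

note 5 onset = 11/4b = 1057.692ms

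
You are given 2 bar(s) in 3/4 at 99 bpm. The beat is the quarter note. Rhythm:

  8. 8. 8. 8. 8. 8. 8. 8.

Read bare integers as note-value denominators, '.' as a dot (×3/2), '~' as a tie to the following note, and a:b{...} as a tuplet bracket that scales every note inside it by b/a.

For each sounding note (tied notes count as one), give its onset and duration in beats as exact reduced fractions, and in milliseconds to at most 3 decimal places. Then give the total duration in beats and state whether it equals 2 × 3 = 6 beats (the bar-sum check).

1) 0.0ms=0b +454.545ms=3/4b
2) 454.545ms=3/4b +454.545ms=3/4b
3) 909.091ms=3/2b +454.545ms=3/4b
4) 1363.636ms=9/4b +454.545ms=3/4b
5) 1818.182ms=3b +454.545ms=3/4b
6) 2272.727ms=15/4b +454.545ms=3/4b
7) 2727.273ms=9/2b +454.545ms=3/4b
8) 3181.818ms=21/4b +454.545ms=3/4b
Σ=6b of 6 (99bpm 3/4) — PASS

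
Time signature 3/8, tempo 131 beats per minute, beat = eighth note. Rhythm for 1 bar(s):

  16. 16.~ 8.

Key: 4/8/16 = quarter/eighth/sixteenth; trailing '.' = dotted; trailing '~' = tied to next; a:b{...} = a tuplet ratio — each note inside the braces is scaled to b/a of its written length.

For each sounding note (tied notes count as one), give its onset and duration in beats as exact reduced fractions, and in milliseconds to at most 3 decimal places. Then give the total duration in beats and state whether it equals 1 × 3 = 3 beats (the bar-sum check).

1) 0.0ms=0b +343.511ms=3/4b
2) 343.511ms=3/4b +1030.534ms=9/4b
Σ=3b of 3 (131bpm 3/8) — PASS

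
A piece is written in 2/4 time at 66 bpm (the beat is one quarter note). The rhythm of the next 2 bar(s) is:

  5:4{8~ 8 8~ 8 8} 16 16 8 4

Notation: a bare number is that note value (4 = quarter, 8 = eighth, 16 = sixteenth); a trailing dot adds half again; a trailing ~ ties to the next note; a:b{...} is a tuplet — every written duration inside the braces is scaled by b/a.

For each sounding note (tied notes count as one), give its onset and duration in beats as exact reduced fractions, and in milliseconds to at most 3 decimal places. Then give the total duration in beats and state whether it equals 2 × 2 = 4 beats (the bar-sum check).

1) 0.0ms=0b +727.273ms=4/5b
2) 727.273ms=4/5b +727.273ms=4/5b
3) 1454.545ms=8/5b +363.636ms=2/5b
4) 1818.182ms=2b +227.273ms=1/4b
5) 2045.455ms=9/4b +227.273ms=1/4b
6) 2272.727ms=5/2b +454.545ms=1/2b
7) 2727.273ms=3b +909.091ms=1b
Σ=4b of 4 (66bpm 2/4) — PASS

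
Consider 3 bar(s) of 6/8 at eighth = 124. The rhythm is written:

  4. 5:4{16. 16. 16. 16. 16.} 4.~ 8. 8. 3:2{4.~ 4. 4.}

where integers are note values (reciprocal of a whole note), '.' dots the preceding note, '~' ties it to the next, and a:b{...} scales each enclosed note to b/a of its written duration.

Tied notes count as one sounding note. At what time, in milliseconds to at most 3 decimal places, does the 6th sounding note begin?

1. 0.0ms @ 0 + 1451.613ms (3)
2. 1451.613ms @ 3 + 290.323ms (3/5)
3. 1741.935ms @ 18/5 + 290.323ms (3/5)
4. 2032.258ms @ 21/5 + 290.323ms (3/5)
5. 2322.581ms @ 24/5 + 290.323ms (3/5)
6. 2612.903ms @ 27/5 + 290.323ms (3/5)
7. 2903.226ms @ 6 + 2177.419ms (9/2)
8. 5080.645ms @ 21/2 + 725.806ms (3/2)
9. 5806.452ms @ 12 + 1935.484ms (4)
10. 7741.935ms @ 16 + 967.742ms (2)

note 6 onset = 27/5b = 2612.903ms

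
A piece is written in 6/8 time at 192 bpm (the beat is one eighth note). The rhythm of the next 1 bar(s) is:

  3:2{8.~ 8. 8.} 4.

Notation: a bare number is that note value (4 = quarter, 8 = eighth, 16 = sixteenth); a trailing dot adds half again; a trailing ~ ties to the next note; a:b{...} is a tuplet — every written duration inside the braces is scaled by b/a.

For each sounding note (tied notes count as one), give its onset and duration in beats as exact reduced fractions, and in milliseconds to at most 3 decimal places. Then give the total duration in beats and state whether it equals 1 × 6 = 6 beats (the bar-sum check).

1) 0.0ms=0b +625.0ms=2b
2) 625.0ms=2b +312.5ms=1b
3) 937.5ms=3b +937.5ms=3b
Σ=6b of 6 (192bpm 6/8) — PASS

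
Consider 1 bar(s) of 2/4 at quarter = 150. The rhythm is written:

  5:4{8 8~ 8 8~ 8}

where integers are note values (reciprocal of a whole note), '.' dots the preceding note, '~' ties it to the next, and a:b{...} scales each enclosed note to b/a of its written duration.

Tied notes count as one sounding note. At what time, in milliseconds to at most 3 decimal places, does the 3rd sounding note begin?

note 3 onset = 6/5b = 480.0ms

1. 0.0ms @ 0 + 160.0ms (2/5)
2. 160.0ms @ 2/5 + 320.0ms (4/5)
3. 480.0ms @ 6/5 + 320.0ms (4/5)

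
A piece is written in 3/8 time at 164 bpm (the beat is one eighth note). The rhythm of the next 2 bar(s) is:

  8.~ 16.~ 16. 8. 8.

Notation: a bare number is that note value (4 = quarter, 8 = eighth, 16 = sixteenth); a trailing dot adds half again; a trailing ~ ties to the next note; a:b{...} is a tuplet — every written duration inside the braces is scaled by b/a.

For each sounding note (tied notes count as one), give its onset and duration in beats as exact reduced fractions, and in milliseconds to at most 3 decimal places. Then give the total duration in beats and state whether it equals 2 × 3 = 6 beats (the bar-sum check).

1) 0.0ms=0b +1097.561ms=3b
2) 1097.561ms=3b +548.78ms=3/2b
3) 1646.341ms=9/2b +548.78ms=3/2b
Σ=6b of 6 (164bpm 3/8) — PASS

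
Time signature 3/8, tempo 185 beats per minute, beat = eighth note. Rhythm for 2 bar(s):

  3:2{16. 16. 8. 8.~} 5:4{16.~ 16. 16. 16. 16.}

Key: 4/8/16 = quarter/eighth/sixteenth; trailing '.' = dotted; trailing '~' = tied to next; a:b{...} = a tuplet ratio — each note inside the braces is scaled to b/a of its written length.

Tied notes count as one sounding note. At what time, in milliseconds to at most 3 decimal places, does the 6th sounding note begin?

1. 0.0ms @ 0 + 162.162ms (1/2)
2. 162.162ms @ 1/2 + 162.162ms (1/2)
3. 324.324ms @ 1 + 324.324ms (1)
4. 648.649ms @ 2 + 713.514ms (11/5)
5. 1362.162ms @ 21/5 + 194.595ms (3/5)
6. 1556.757ms @ 24/5 + 194.595ms (3/5)
7. 1751.351ms @ 27/5 + 194.595ms (3/5)

note 6 onset = 24/5b = 1556.757ms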